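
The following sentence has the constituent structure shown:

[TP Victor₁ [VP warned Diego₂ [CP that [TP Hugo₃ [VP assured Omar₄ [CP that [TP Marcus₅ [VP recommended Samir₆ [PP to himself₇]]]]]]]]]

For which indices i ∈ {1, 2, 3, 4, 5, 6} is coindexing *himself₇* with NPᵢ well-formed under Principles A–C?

{5, 6}

*himself* is an anaphor, so Principle A applies: it must be bound in its binding domain.
Binding domain of *himself₇*: the embedded TP, whose subject is Marcus₅.
*Victor₁* c-commands the anaphor but is outside its binding domain → cannot satisfy Principle A.
*Diego₂* c-commands the anaphor but is outside its binding domain → cannot satisfy Principle A.
*Hugo₃* c-commands the anaphor but is outside its binding domain → cannot satisfy Principle A.
*Omar₄* c-commands the anaphor but is outside its binding domain → cannot satisfy Principle A.
*Marcus₅* c-commands the anaphor within its binding domain → licit binder.
*Samir₆* c-commands the anaphor within its binding domain → licit binder.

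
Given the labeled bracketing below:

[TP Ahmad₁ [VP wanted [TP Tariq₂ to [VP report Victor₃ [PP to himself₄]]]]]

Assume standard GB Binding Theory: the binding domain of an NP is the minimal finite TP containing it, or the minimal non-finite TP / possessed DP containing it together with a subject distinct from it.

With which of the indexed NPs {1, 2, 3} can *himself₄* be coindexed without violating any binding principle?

{2, 3}

*himself* is an anaphor, so Principle A applies: it must be bound in its binding domain.
Binding domain of *himself₄*: the embedded TP, whose subject is Tariq₂.
*Ahmad₁* c-commands the anaphor but is outside its binding domain → cannot satisfy Principle A.
*Tariq₂* c-commands the anaphor within its binding domain → licit binder.
*Victor₃* c-commands the anaphor within its binding domain → licit binder.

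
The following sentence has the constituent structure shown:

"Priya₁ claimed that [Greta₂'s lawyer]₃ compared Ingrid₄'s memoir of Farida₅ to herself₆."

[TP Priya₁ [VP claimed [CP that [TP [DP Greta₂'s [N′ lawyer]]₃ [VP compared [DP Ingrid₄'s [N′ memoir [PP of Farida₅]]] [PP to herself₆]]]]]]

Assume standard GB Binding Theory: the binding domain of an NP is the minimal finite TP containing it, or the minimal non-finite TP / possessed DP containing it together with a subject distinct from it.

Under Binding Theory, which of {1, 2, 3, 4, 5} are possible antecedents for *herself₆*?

*herself* is an anaphor, so Principle A applies: it must be bound in its binding domain.
Binding domain of *herself₆*: the embedded TP, whose subject is [Greta₂'s lawyer]₃.
*Priya₁* c-commands the anaphor but is outside its binding domain → cannot satisfy Principle A.
*Greta₂* does not c-command the anaphor → cannot bind it.
*[Greta₂'s lawyer]₃* c-commands the anaphor within its binding domain → licit binder.
*Ingrid₄* does not c-command the anaphor → cannot bind it.
*Farida₅* does not c-command the anaphor → cannot bind it.

{3}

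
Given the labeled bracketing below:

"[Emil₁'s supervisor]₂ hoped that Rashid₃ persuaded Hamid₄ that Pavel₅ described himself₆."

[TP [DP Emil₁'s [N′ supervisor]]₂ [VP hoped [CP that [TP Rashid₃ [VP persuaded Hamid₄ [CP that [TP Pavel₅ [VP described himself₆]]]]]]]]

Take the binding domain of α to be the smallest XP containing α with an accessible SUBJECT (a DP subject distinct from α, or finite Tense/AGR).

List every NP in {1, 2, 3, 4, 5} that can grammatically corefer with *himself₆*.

*himself* is an anaphor, so Principle A applies: it must be bound in its binding domain.
Binding domain of *himself₆*: the embedded TP, whose subject is Pavel₅.
*Emil₁* does not c-command the anaphor → cannot bind it.
*[Emil₁'s supervisor]₂* c-commands the anaphor but is outside its binding domain → cannot satisfy Principle A.
*Rashid₃* c-commands the anaphor but is outside its binding domain → cannot satisfy Principle A.
*Hamid₄* c-commands the anaphor but is outside its binding domain → cannot satisfy Principle A.
*Pavel₅* c-commands the anaphor within its binding domain → licit binder.

{5}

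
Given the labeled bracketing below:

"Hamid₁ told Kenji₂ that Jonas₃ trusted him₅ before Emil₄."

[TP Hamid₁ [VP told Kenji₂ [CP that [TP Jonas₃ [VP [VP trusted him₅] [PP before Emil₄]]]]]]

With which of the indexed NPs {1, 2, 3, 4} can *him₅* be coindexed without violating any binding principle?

*him* is a pronoun, so Principle B applies: it must be free in its binding domain.
Binding domain of *him₅*: the embedded TP, whose subject is Jonas₃.
*Hamid₁* c-commands the pronoun but from outside its binding domain, and is not c-commanded by it → coindexation permitted.
*Kenji₂* c-commands the pronoun but from outside its binding domain, and is not c-commanded by it → coindexation permitted.
*Jonas₃* c-commands the pronoun within its binding domain → coindexation would violate Principle B.
*Emil₄* and the pronoun do not c-command one another → neither Principle B nor Principle C is at stake; coindexation permitted.

{1, 2, 4}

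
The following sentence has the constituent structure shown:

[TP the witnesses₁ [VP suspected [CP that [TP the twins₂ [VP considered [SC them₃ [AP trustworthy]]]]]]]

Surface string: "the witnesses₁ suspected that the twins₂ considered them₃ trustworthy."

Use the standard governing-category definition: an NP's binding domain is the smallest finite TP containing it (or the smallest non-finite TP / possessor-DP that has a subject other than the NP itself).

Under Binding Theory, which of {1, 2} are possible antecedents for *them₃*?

*them* is a pronoun, so Principle B applies: it must be free in its binding domain.
Binding domain of *them₃*: the embedded TP, whose subject is the twins₂.
*the witnesses₁* c-commands the pronoun but from outside its binding domain, and is not c-commanded by it → coindexation permitted.
*the twins₂* c-commands the pronoun within its binding domain → coindexation would violate Principle B.

{1}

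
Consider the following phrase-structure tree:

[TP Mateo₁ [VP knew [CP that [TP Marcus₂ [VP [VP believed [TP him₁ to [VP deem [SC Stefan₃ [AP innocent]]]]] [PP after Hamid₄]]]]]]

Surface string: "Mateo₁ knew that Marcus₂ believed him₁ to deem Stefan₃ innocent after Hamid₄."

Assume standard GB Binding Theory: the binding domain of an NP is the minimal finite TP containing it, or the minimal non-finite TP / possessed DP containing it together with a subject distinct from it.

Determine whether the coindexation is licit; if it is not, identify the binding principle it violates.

grammatical

The two coindexed NPs are *Mateo₁* and *him₁*.
*him₁* is a pronoun; its binding domain is the embedded TP, whose subject is Marcus₂. Within that domain it is c-commanded only by *Marcus₂*, which carries a different index — the pronoun is free locally, so Principle B holds.
*Mateo₁* is an R-expression; *him₁* does not c-command it, and no other NP shares its index, so Principle C is satisfied.
All principles are respected.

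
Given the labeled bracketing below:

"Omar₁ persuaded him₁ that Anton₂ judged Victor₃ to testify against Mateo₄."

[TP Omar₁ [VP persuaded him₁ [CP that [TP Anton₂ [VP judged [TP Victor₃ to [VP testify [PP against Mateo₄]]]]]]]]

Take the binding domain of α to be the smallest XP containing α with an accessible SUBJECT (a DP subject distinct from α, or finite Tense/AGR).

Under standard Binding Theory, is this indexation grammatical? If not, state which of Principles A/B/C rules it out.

The two coindexed NPs are *Omar₁* and *him₁*.
*him₁* is a pronoun. Its binding domain is the matrix TP, whose subject is Omar₁.
*Omar₁* c-commands it within that domain and carries the same index.
The pronoun is locally bound → Principle B violation.

Principle B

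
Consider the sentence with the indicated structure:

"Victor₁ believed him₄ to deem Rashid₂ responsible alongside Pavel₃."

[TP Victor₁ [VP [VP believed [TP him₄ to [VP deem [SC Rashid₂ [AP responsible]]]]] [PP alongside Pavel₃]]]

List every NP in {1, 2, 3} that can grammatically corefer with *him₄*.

{3}

*him* is a pronoun, so Principle B applies: it must be free in its binding domain.
Binding domain of *him₄*: the matrix TP, whose subject is Victor₁.
*Victor₁* c-commands the pronoun within its binding domain → coindexation would violate Principle B.
*Rashid₂*: the pronoun c-commands this R-expression → coindexation would violate Principle C on *Rashid₂*.
*Pavel₃* and the pronoun do not c-command one another → neither Principle B nor Principle C is at stake; coindexation permitted.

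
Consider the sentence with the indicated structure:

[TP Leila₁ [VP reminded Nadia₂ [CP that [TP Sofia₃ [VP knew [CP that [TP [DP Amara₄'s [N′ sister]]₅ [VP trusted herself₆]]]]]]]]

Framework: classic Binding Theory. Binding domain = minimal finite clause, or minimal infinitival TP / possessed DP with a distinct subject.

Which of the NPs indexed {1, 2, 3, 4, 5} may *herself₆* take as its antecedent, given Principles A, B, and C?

*herself* is an anaphor, so Principle A applies: it must be bound in its binding domain.
Binding domain of *herself₆*: the embedded TP, whose subject is [Amara₄'s sister]₅.
*Leila₁* c-commands the anaphor but is outside its binding domain → cannot satisfy Principle A.
*Nadia₂* c-commands the anaphor but is outside its binding domain → cannot satisfy Principle A.
*Sofia₃* c-commands the anaphor but is outside its binding domain → cannot satisfy Principle A.
*Amara₄* does not c-command the anaphor → cannot bind it.
*[Amara₄'s sister]₅* c-commands the anaphor within its binding domain → licit binder.

{5}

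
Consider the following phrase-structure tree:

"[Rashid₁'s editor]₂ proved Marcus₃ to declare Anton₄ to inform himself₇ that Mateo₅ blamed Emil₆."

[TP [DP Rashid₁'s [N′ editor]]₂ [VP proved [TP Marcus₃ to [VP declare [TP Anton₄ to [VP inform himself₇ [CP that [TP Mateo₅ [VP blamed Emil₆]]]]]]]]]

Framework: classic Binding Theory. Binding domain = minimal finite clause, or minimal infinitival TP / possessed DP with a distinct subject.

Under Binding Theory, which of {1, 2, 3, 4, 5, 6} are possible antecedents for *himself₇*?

*himself* is an anaphor, so Principle A applies: it must be bound in its binding domain.
Binding domain of *himself₇*: the embedded TP, whose subject is Anton₄.
*Rashid₁* does not c-command the anaphor → cannot bind it.
*[Rashid₁'s editor]₂* c-commands the anaphor but is outside its binding domain → cannot satisfy Principle A.
*Marcus₃* c-commands the anaphor but is outside its binding domain → cannot satisfy Principle A.
*Anton₄* c-commands the anaphor within its binding domain → licit binder.
*Mateo₅* does not c-command the anaphor → cannot bind it.
*Emil₆* does not c-command the anaphor → cannot bind it.

{4}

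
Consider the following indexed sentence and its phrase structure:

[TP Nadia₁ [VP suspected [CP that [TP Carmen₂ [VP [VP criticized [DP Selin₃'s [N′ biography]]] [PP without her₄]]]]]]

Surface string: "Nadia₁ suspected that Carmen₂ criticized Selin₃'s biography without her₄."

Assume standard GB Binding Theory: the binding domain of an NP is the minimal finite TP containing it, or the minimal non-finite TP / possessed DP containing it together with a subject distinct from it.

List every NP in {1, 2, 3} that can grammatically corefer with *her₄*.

{1, 3}

*her* is a pronoun, so Principle B applies: it must be free in its binding domain.
Binding domain of *her₄*: the embedded TP, whose subject is Carmen₂.
*Nadia₁* c-commands the pronoun but from outside its binding domain, and is not c-commanded by it → coindexation permitted.
*Carmen₂* c-commands the pronoun within its binding domain → coindexation would violate Principle B.
*Selin₃* and the pronoun do not c-command one another → neither Principle B nor Principle C is at stake; coindexation permitted.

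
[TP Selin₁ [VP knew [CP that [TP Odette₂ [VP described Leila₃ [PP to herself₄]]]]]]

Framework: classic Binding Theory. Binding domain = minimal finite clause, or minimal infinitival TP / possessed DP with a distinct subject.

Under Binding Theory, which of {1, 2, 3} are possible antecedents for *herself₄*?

{2, 3}

*herself* is an anaphor, so Principle A applies: it must be bound in its binding domain.
Binding domain of *herself₄*: the embedded TP, whose subject is Odette₂.
*Selin₁* c-commands the anaphor but is outside its binding domain → cannot satisfy Principle A.
*Odette₂* c-commands the anaphor within its binding domain → licit binder.
*Leila₃* c-commands the anaphor within its binding domain → licit binder.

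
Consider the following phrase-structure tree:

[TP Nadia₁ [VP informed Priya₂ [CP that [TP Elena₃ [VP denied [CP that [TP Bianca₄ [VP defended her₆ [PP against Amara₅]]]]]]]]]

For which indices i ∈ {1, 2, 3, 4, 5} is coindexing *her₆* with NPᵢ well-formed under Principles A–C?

*her* is a pronoun, so Principle B applies: it must be free in its binding domain.
Binding domain of *her₆*: the embedded TP, whose subject is Bianca₄.
*Nadia₁* c-commands the pronoun but from outside its binding domain, and is not c-commanded by it → coindexation permitted.
*Priya₂* c-commands the pronoun but from outside its binding domain, and is not c-commanded by it → coindexation permitted.
*Elena₃* c-commands the pronoun but from outside its binding domain, and is not c-commanded by it → coindexation permitted.
*Bianca₄* c-commands the pronoun within its binding domain → coindexation would violate Principle B.
*Amara₅*: the pronoun c-commands this R-expression → coindexation would violate Principle C on *Amara₅*.

{1, 2, 3}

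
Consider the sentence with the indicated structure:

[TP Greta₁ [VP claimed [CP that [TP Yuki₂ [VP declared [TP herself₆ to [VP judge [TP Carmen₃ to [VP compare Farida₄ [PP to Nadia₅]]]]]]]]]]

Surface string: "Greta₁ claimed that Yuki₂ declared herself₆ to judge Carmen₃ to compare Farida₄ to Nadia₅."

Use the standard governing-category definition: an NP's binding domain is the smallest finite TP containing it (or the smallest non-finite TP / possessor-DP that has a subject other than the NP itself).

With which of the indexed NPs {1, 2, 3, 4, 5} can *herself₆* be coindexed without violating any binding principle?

{2}

*herself* is an anaphor, so Principle A applies: it must be bound in its binding domain.
Binding domain of *herself₆*: the embedded TP, whose subject is Yuki₂.
*Greta₁* c-commands the anaphor but is outside its binding domain → cannot satisfy Principle A.
*Yuki₂* c-commands the anaphor within its binding domain → licit binder.
*Carmen₃* does not c-command the anaphor → cannot bind it.
*Farida₄* does not c-command the anaphor → cannot bind it.
*Nadia₅* does not c-command the anaphor → cannot bind it.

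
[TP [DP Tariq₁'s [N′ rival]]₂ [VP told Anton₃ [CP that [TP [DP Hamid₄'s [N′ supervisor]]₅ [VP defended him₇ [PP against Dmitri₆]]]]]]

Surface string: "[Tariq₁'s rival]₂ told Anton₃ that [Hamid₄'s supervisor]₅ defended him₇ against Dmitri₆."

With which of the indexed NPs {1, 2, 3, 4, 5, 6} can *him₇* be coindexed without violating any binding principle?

{1, 2, 3, 4}

*him* is a pronoun, so Principle B applies: it must be free in its binding domain.
Binding domain of *him₇*: the embedded TP, whose subject is [Hamid₄'s supervisor]₅.
*Tariq₁* and the pronoun do not c-command one another → neither Principle B nor Principle C is at stake; coindexation permitted.
*[Tariq₁'s rival]₂* c-commands the pronoun but from outside its binding domain, and is not c-commanded by it → coindexation permitted.
*Anton₃* c-commands the pronoun but from outside its binding domain, and is not c-commanded by it → coindexation permitted.
*Hamid₄* and the pronoun do not c-command one another → neither Principle B nor Principle C is at stake; coindexation permitted.
*[Hamid₄'s supervisor]₅* c-commands the pronoun within its binding domain → coindexation would violate Principle B.
*Dmitri₆*: the pronoun c-commands this R-expression → coindexation would violate Principle C on *Dmitri₆*.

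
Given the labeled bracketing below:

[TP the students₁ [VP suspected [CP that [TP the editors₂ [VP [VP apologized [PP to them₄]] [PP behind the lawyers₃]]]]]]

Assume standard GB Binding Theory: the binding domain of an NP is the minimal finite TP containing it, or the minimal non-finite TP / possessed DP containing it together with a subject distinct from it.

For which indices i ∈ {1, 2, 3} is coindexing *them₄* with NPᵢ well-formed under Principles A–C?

*them* is a pronoun, so Principle B applies: it must be free in its binding domain.
Binding domain of *them₄*: the embedded TP, whose subject is the editors₂.
*the students₁* c-commands the pronoun but from outside its binding domain, and is not c-commanded by it → coindexation permitted.
*the editors₂* c-commands the pronoun within its binding domain → coindexation would violate Principle B.
*the lawyers₃* and the pronoun do not c-command one another → neither Principle B nor Principle C is at stake; coindexation permitted.

{1, 3}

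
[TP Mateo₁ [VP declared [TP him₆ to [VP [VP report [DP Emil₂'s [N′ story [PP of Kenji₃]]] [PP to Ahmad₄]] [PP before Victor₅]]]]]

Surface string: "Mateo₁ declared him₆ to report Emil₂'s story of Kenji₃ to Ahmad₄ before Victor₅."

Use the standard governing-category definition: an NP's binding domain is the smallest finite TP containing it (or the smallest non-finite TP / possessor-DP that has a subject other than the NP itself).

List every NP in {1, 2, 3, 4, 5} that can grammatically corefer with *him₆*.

*him* is a pronoun, so Principle B applies: it must be free in its binding domain.
Binding domain of *him₆*: the matrix TP, whose subject is Mateo₁.
*Mateo₁* c-commands the pronoun within its binding domain → coindexation would violate Principle B.
*Emil₂*: the pronoun c-commands this R-expression → coindexation would violate Principle C on *Emil₂*.
*Kenji₃*: the pronoun c-commands this R-expression → coindexation would violate Principle C on *Kenji₃*.
*Ahmad₄*: the pronoun c-commands this R-expression → coindexation would violate Principle C on *Ahmad₄*.
*Victor₅*: the pronoun c-commands this R-expression → coindexation would violate Principle C on *Victor₅*.

none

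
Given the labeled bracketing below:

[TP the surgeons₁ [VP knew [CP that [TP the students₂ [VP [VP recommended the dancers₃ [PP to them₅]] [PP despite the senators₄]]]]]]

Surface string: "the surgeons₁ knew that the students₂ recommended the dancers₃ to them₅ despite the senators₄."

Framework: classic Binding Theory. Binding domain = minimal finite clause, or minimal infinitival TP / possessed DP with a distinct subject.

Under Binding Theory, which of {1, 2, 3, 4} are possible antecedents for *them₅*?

*them* is a pronoun, so Principle B applies: it must be free in its binding domain.
Binding domain of *them₅*: the embedded TP, whose subject is the students₂.
*the surgeons₁* c-commands the pronoun but from outside its binding domain, and is not c-commanded by it → coindexation permitted.
*the students₂* c-commands the pronoun within its binding domain → coindexation would violate Principle B.
*the dancers₃* c-commands the pronoun within its binding domain → coindexation would violate Principle B.
*the senators₄* and the pronoun do not c-command one another → neither Principle B nor Principle C is at stake; coindexation permitted.

{1, 4}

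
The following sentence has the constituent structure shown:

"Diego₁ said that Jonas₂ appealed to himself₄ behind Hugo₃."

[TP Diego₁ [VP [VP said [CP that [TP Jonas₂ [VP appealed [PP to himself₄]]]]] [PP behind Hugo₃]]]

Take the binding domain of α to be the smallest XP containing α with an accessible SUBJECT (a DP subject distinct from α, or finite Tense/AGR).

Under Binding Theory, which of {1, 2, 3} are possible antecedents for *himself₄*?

*himself* is an anaphor, so Principle A applies: it must be bound in its binding domain.
Binding domain of *himself₄*: the embedded TP, whose subject is Jonas₂.
*Diego₁* c-commands the anaphor but is outside its binding domain → cannot satisfy Principle A.
*Jonas₂* c-commands the anaphor within its binding domain → licit binder.
*Hugo₃* does not c-command the anaphor → cannot bind it.

{2}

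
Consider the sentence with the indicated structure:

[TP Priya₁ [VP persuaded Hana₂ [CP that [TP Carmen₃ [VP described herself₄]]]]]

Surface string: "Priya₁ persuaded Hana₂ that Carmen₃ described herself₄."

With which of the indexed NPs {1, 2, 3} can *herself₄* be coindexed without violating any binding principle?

*herself* is an anaphor, so Principle A applies: it must be bound in its binding domain.
Binding domain of *herself₄*: the embedded TP, whose subject is Carmen₃.
*Priya₁* c-commands the anaphor but is outside its binding domain → cannot satisfy Principle A.
*Hana₂* c-commands the anaphor but is outside its binding domain → cannot satisfy Principle A.
*Carmen₃* c-commands the anaphor within its binding domain → licit binder.

{3}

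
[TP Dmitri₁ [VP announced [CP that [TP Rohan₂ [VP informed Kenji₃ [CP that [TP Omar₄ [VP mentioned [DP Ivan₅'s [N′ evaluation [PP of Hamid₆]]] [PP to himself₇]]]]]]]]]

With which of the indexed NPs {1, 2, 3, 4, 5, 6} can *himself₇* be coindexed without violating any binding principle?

{4}

*himself* is an anaphor, so Principle A applies: it must be bound in its binding domain.
Binding domain of *himself₇*: the embedded TP, whose subject is Omar₄.
*Dmitri₁* c-commands the anaphor but is outside its binding domain → cannot satisfy Principle A.
*Rohan₂* c-commands the anaphor but is outside its binding domain → cannot satisfy Principle A.
*Kenji₃* c-commands the anaphor but is outside its binding domain → cannot satisfy Principle A.
*Omar₄* c-commands the anaphor within its binding domain → licit binder.
*Ivan₅* does not c-command the anaphor → cannot bind it.
*Hamid₆* does not c-command the anaphor → cannot bind it.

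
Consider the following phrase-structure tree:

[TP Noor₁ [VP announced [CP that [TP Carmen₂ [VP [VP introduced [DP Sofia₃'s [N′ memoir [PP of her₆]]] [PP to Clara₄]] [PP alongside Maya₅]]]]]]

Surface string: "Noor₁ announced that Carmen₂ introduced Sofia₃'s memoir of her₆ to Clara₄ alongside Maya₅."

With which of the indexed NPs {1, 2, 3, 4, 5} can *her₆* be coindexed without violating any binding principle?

{1, 2, 4, 5}

*her* is a pronoun, so Principle B applies: it must be free in its binding domain.
Binding domain of *her₆*: the possessed DP, whose subject is Sofia₃.
*Noor₁* c-commands the pronoun but from outside its binding domain, and is not c-commanded by it → coindexation permitted.
*Carmen₂* c-commands the pronoun but from outside its binding domain, and is not c-commanded by it → coindexation permitted.
*Sofia₃* c-commands the pronoun within its binding domain → coindexation would violate Principle B.
*Clara₄* and the pronoun do not c-command one another → neither Principle B nor Principle C is at stake; coindexation permitted.
*Maya₅* and the pronoun do not c-command one another → neither Principle B nor Principle C is at stake; coindexation permitted.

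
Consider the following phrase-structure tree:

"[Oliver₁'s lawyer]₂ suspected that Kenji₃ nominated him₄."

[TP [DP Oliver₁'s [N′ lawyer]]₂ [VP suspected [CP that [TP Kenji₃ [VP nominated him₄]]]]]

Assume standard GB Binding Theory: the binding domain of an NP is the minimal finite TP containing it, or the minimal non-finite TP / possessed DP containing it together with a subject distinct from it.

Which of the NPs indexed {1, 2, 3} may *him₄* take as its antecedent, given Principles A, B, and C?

{1, 2}

*him* is a pronoun, so Principle B applies: it must be free in its binding domain.
Binding domain of *him₄*: the embedded TP, whose subject is Kenji₃.
*Oliver₁* and the pronoun do not c-command one another → neither Principle B nor Principle C is at stake; coindexation permitted.
*[Oliver₁'s lawyer]₂* c-commands the pronoun but from outside its binding domain, and is not c-commanded by it → coindexation permitted.
*Kenji₃* c-commands the pronoun within its binding domain → coindexation would violate Principle B.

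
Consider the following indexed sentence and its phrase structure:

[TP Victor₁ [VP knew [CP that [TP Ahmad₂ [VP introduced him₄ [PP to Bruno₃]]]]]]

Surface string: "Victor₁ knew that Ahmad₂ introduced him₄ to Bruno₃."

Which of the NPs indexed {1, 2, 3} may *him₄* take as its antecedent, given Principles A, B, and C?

*him* is a pronoun, so Principle B applies: it must be free in its binding domain.
Binding domain of *him₄*: the embedded TP, whose subject is Ahmad₂.
*Victor₁* c-commands the pronoun but from outside its binding domain, and is not c-commanded by it → coindexation permitted.
*Ahmad₂* c-commands the pronoun within its binding domain → coindexation would violate Principle B.
*Bruno₃*: the pronoun c-commands this R-expression → coindexation would violate Principle C on *Bruno₃*.

{1}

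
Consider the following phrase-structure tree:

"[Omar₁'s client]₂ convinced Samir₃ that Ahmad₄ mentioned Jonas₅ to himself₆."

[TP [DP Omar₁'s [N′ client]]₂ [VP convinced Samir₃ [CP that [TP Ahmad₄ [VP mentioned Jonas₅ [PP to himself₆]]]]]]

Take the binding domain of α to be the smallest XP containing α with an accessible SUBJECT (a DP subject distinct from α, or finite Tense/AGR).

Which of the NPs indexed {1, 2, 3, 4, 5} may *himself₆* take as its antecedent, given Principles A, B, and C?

*himself* is an anaphor, so Principle A applies: it must be bound in its binding domain.
Binding domain of *himself₆*: the embedded TP, whose subject is Ahmad₄.
*Omar₁* does not c-command the anaphor → cannot bind it.
*[Omar₁'s client]₂* c-commands the anaphor but is outside its binding domain → cannot satisfy Principle A.
*Samir₃* c-commands the anaphor but is outside its binding domain → cannot satisfy Principle A.
*Ahmad₄* c-commands the anaphor within its binding domain → licit binder.
*Jonas₅* c-commands the anaphor within its binding domain → licit binder.

{4, 5}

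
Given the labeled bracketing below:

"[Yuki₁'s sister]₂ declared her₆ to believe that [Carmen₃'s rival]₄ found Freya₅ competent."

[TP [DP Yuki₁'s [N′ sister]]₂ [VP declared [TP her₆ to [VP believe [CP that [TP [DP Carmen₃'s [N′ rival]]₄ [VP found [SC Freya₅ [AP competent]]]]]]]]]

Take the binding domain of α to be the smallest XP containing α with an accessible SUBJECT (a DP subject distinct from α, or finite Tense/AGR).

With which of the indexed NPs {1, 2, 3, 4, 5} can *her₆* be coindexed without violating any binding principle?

{1}

*her* is a pronoun, so Principle B applies: it must be free in its binding domain.
Binding domain of *her₆*: the matrix TP, whose subject is [Yuki₁'s sister]₂.
*Yuki₁* and the pronoun do not c-command one another → neither Principle B nor Principle C is at stake; coindexation permitted.
*[Yuki₁'s sister]₂* c-commands the pronoun within its binding domain → coindexation would violate Principle B.
*Carmen₃*: the pronoun c-commands this R-expression → coindexation would violate Principle C on *Carmen₃*.
*[Carmen₃'s rival]₄*: the pronoun c-commands this R-expression → coindexation would violate Principle C on *[Carmen₃'s rival]₄*.
*Freya₅*: the pronoun c-commands this R-expression → coindexation would violate Principle C on *Freya₅*.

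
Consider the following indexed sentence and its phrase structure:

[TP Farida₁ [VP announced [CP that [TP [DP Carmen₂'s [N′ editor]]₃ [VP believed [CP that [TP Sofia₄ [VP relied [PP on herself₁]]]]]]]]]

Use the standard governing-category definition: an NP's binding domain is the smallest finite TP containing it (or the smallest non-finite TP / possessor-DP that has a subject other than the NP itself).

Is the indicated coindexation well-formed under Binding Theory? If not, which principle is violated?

The two coindexed NPs are *Farida₁* and *herself₁*.
*herself₁* is an anaphor. Principle A requires it to be bound within its binding domain — the embedded TP, whose subject is Sofia₄.
Within that domain it is c-commanded by *Sofia₄*, which does not share its index.
*Farida₁* does c-command the anaphor, but from outside its binding domain.
The anaphor is unbound in its domain → Principle A violation.

Principle A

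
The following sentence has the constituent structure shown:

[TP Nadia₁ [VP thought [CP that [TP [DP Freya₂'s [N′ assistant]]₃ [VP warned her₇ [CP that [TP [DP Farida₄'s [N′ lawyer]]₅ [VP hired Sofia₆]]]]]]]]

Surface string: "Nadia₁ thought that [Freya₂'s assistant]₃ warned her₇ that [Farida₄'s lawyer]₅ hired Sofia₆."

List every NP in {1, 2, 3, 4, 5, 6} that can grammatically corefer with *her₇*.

{1, 2}

*her* is a pronoun, so Principle B applies: it must be free in its binding domain.
Binding domain of *her₇*: the embedded TP, whose subject is [Freya₂'s assistant]₃.
*Nadia₁* c-commands the pronoun but from outside its binding domain, and is not c-commanded by it → coindexation permitted.
*Freya₂* and the pronoun do not c-command one another → neither Principle B nor Principle C is at stake; coindexation permitted.
*[Freya₂'s assistant]₃* c-commands the pronoun within its binding domain → coindexation would violate Principle B.
*Farida₄*: the pronoun c-commands this R-expression → coindexation would violate Principle C on *Farida₄*.
*[Farida₄'s lawyer]₅*: the pronoun c-commands this R-expression → coindexation would violate Principle C on *[Farida₄'s lawyer]₅*.
*Sofia₆*: the pronoun c-commands this R-expression → coindexation would violate Principle C on *Sofia₆*.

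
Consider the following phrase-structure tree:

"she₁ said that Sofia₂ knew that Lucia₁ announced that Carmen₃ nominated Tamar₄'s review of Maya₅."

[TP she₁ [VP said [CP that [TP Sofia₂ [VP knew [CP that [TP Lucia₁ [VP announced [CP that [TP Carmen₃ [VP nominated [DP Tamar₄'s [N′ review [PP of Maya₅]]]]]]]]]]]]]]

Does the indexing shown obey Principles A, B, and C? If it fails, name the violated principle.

Principle C

The two coindexed NPs are *she₁* and *Lucia₁*.
*Lucia₁* is an R-expression. Principle C requires it to be free everywhere.
*she₁* c-commands it and carries the same index.
The R-expression is bound → Principle C violation.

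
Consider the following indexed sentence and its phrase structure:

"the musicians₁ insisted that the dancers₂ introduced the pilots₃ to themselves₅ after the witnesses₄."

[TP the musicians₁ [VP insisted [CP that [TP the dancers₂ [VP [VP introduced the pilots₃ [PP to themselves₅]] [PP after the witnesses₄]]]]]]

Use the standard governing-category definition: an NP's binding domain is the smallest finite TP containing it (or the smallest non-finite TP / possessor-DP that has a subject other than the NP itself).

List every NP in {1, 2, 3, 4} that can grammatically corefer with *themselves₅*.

{2, 3}

*themselves* is an anaphor, so Principle A applies: it must be bound in its binding domain.
Binding domain of *themselves₅*: the embedded TP, whose subject is the dancers₂.
*the musicians₁* c-commands the anaphor but is outside its binding domain → cannot satisfy Principle A.
*the dancers₂* c-commands the anaphor within its binding domain → licit binder.
*the pilots₃* c-commands the anaphor within its binding domain → licit binder.
*the witnesses₄* does not c-command the anaphor → cannot bind it.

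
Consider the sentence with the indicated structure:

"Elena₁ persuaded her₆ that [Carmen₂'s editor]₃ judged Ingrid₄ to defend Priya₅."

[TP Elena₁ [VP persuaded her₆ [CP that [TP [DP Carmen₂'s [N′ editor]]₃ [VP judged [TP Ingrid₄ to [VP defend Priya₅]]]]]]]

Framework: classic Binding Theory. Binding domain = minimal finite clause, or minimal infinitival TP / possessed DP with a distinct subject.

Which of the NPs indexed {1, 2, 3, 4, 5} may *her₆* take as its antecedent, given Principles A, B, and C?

none

*her* is a pronoun, so Principle B applies: it must be free in its binding domain.
Binding domain of *her₆*: the matrix TP, whose subject is Elena₁.
*Elena₁* c-commands the pronoun within its binding domain → coindexation would violate Principle B.
*Carmen₂*: the pronoun c-commands this R-expression → coindexation would violate Principle C on *Carmen₂*.
*[Carmen₂'s editor]₃*: the pronoun c-commands this R-expression → coindexation would violate Principle C on *[Carmen₂'s editor]₃*.
*Ingrid₄*: the pronoun c-commands this R-expression → coindexation would violate Principle C on *Ingrid₄*.
*Priya₅*: the pronoun c-commands this R-expression → coindexation would violate Principle C on *Priya₅*.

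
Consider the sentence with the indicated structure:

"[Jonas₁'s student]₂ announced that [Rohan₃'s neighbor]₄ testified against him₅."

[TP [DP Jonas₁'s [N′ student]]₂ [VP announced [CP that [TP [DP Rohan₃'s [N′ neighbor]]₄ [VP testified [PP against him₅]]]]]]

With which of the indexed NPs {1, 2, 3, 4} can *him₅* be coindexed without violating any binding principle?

*him* is a pronoun, so Principle B applies: it must be free in its binding domain.
Binding domain of *him₅*: the embedded TP, whose subject is [Rohan₃'s neighbor]₄.
*Jonas₁* and the pronoun do not c-command one another → neither Principle B nor Principle C is at stake; coindexation permitted.
*[Jonas₁'s student]₂* c-commands the pronoun but from outside its binding domain, and is not c-commanded by it → coindexation permitted.
*Rohan₃* and the pronoun do not c-command one another → neither Principle B nor Principle C is at stake; coindexation permitted.
*[Rohan₃'s neighbor]₄* c-commands the pronoun within its binding domain → coindexation would violate Principle B.

{1, 2, 3}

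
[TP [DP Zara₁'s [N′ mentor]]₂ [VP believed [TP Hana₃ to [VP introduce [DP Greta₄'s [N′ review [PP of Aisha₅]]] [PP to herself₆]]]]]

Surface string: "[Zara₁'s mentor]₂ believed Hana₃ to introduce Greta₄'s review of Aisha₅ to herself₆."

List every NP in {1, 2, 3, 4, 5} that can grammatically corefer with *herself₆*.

*herself* is an anaphor, so Principle A applies: it must be bound in its binding domain.
Binding domain of *herself₆*: the embedded TP, whose subject is Hana₃.
*Zara₁* does not c-command the anaphor → cannot bind it.
*[Zara₁'s mentor]₂* c-commands the anaphor but is outside its binding domain → cannot satisfy Principle A.
*Hana₃* c-commands the anaphor within its binding domain → licit binder.
*Greta₄* does not c-command the anaphor → cannot bind it.
*Aisha₅* does not c-command the anaphor → cannot bind it.

{3}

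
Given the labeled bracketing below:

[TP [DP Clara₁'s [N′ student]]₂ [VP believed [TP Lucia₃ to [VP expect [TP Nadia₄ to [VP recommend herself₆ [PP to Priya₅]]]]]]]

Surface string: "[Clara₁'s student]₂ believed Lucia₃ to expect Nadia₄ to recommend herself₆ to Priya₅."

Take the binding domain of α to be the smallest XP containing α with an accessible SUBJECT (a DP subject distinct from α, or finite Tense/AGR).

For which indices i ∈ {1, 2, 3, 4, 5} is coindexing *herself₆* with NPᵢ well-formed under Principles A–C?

*herself* is an anaphor, so Principle A applies: it must be bound in its binding domain.
Binding domain of *herself₆*: the embedded TP, whose subject is Nadia₄.
*Clara₁* does not c-command the anaphor → cannot bind it.
*[Clara₁'s student]₂* c-commands the anaphor but is outside its binding domain → cannot satisfy Principle A.
*Lucia₃* c-commands the anaphor but is outside its binding domain → cannot satisfy Principle A.
*Nadia₄* c-commands the anaphor within its binding domain → licit binder.
*Priya₅* does not c-command the anaphor → cannot bind it.

{4}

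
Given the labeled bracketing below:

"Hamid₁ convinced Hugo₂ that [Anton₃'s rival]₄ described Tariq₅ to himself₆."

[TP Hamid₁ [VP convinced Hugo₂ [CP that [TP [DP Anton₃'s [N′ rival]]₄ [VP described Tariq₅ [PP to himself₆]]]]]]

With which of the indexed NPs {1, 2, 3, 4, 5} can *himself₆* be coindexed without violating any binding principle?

*himself* is an anaphor, so Principle A applies: it must be bound in its binding domain.
Binding domain of *himself₆*: the embedded TP, whose subject is [Anton₃'s rival]₄.
*Hamid₁* c-commands the anaphor but is outside its binding domain → cannot satisfy Principle A.
*Hugo₂* c-commands the anaphor but is outside its binding domain → cannot satisfy Principle A.
*Anton₃* does not c-command the anaphor → cannot bind it.
*[Anton₃'s rival]₄* c-commands the anaphor within its binding domain → licit binder.
*Tariq₅* c-commands the anaphor within its binding domain → licit binder.

{4, 5}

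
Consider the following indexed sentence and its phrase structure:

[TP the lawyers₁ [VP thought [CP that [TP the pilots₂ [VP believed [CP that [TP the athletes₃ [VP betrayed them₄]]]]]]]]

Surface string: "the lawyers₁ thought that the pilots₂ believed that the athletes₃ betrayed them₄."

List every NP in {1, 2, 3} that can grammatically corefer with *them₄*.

{1, 2}

*them* is a pronoun, so Principle B applies: it must be free in its binding domain.
Binding domain of *them₄*: the embedded TP, whose subject is the athletes₃.
*the lawyers₁* c-commands the pronoun but from outside its binding domain, and is not c-commanded by it → coindexation permitted.
*the pilots₂* c-commands the pronoun but from outside its binding domain, and is not c-commanded by it → coindexation permitted.
*the athletes₃* c-commands the pronoun within its binding domain → coindexation would violate Principle B.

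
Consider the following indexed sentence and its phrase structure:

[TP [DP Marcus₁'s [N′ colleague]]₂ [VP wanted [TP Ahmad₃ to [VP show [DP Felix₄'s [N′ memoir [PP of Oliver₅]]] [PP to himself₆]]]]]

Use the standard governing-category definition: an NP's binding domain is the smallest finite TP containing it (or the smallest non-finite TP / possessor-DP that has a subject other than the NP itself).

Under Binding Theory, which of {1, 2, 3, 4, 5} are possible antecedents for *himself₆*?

*himself* is an anaphor, so Principle A applies: it must be bound in its binding domain.
Binding domain of *himself₆*: the embedded TP, whose subject is Ahmad₃.
*Marcus₁* does not c-command the anaphor → cannot bind it.
*[Marcus₁'s colleague]₂* c-commands the anaphor but is outside its binding domain → cannot satisfy Principle A.
*Ahmad₃* c-commands the anaphor within its binding domain → licit binder.
*Felix₄* does not c-command the anaphor → cannot bind it.
*Oliver₅* does not c-command the anaphor → cannot bind it.

{3}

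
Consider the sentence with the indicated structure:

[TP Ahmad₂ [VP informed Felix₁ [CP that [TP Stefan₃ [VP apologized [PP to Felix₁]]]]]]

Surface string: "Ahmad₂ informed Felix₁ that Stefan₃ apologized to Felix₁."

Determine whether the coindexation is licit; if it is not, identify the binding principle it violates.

The two coindexed NPs are *Felix₁* (the lower occurrence) and *Felix₁* (the higher occurrence).
*Felix₁* (the lower occurrence) is an R-expression. Principle C requires it to be free everywhere.
*Felix₁* (the higher occurrence) c-commands it and carries the same index.
The R-expression is bound → Principle C violation.

Principle C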